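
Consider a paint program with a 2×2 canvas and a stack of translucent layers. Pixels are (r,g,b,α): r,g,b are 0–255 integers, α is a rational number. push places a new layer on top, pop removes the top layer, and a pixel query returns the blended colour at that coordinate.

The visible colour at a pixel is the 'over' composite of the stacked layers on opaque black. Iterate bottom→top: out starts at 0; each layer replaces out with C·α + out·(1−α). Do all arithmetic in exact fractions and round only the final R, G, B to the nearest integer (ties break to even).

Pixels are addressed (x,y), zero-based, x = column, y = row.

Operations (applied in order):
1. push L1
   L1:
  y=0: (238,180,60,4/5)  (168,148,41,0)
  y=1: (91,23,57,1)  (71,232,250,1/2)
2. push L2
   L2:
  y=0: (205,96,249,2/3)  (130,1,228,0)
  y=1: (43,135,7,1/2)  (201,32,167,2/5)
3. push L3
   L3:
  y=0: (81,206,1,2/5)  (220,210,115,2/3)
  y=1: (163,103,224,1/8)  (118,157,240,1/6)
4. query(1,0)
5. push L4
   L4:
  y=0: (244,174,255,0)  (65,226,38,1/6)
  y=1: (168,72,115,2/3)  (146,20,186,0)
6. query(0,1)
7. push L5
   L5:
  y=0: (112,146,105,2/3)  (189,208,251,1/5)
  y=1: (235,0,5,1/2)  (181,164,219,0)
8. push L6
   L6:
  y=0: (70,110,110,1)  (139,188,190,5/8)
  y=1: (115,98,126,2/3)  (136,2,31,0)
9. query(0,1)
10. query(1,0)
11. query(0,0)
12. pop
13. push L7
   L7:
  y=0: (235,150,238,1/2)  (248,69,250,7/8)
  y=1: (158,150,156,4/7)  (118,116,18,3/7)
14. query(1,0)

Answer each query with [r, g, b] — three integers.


at x=1,y=0 over L1,L2,L3:
+L1 (α=0) → [0, 0, 0]
+L2 (α=0) → [0, 0, 0]
+L3 (α=2/3) → [440/3, 140, 230/3]
rounded: [147, 140, 77]

query (0,1) [L1,L2,L3,L4] — begin 0,0,0
+L1 (α=1) → [91, 23, 57]
+L2 (α=1/2) → [67, 79, 32]
+L3 (α=1/8) → [79, 82, 56]
+L4 (α=2/3) → [415/3, 226/3, 286/3]
rounded: [138, 75, 95]

(0,1) stack=L1,L2,L3,L4,L5,L6; from [0,0,0]:
L1 α=1: [91, 23, 57]
L2 α=1/2: [67, 79, 32]
L3 α=1/8: [79, 82, 56]
L4 α=2/3: [415/3, 226/3, 286/3]
L5 α=1/2: [560/3, 113/3, 301/6]
L6 α=2/3: [1250/9, 701/9, 1813/18]
rounded: [139, 78, 101]

at x=1,y=0 over L1,L2,L3,L4,L5,L6:
after L1 α=0: [0, 0, 0]
after L2 α=0: [0, 0, 0]
after L3 α=2/3: [440/3, 140, 230/3]
after L4 α=1/6: [2395/18, 463/3, 632/9]
after L5 α=1/5: [6491/45, 2476/15, 4787/45]
after L6 α=5/8: [4229/30, 897/5, 19037/120]
rounded: [141, 179, 159]

at x=0,y=0 over L1,L2,L3,L4,L5,L6:
L1 α=4/5: [952/5, 144, 48]
L2 α=2/3: [3002/15, 112, 182]
L3 α=2/5: [3812/25, 748/5, 548/5]
L4 α=0: [3812/25, 748/5, 548/5]
L5 α=2/3: [9412/75, 736/5, 1598/15]
L6 α=1: [70, 110, 110]
rounded: [70, 110, 110]

(1,0) stack=L1,L2,L3,L4,L5,L7; from [0,0,0]:
after L1 α=0: [0, 0, 0]
after L2 α=0: [0, 0, 0]
after L3 α=2/3: [440/3, 140, 230/3]
after L4 α=1/6: [2395/18, 463/3, 632/9]
after L5 α=1/5: [6491/45, 2476/15, 4787/45]
after L7 α=7/8: [84611/360, 9721/120, 83537/360]
= [235, 81, 232]


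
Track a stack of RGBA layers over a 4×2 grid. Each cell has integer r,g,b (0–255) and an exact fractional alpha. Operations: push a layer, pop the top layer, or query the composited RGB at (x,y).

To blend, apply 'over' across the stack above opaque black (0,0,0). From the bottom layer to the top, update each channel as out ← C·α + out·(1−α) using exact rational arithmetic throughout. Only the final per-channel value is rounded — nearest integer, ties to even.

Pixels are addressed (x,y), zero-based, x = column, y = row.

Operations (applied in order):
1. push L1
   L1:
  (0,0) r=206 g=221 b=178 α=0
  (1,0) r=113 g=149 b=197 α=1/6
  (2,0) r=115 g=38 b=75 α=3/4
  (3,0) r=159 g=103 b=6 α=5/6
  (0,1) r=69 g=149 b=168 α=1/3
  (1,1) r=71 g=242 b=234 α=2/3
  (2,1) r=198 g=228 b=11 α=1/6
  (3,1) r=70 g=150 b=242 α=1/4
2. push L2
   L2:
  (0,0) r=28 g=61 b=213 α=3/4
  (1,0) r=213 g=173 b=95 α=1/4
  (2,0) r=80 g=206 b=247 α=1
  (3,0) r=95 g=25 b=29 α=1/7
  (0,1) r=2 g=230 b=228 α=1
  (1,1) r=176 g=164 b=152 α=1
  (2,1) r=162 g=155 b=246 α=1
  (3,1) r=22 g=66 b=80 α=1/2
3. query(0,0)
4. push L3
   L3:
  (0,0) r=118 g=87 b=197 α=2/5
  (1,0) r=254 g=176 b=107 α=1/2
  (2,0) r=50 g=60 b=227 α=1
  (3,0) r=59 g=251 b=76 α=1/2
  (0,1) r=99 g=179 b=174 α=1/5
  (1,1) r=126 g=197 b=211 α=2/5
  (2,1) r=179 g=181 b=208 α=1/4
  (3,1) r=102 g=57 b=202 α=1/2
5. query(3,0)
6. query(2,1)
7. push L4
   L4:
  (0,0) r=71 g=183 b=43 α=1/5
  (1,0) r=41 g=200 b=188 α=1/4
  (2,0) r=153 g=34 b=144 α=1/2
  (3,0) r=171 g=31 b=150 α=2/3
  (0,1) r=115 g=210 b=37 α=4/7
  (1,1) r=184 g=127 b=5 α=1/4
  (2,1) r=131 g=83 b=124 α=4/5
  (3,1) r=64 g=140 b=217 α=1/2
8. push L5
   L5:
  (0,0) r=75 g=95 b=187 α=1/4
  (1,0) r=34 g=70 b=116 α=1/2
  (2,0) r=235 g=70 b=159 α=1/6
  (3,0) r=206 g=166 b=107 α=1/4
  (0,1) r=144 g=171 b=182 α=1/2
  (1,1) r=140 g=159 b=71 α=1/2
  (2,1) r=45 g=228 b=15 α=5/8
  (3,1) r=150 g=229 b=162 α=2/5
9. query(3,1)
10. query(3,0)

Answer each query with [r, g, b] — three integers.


query (0,0) [L1,L2] — begin 0,0,0
+L1 (α=0) → [0, 0, 0]
+L2 (α=3/4) → [21, 183/4, 639/4]
= [21, 46, 160]

query (3,0) [L1,L2,L3] — begin 0,0,0
+L1 (α=5/6) → [265/2, 515/6, 5]
+L2 (α=1/7) → [890/7, 540/7, 59/7]
+L3 (α=1/2) → [1303/14, 2297/14, 591/14]
→ [93, 164, 42]

(2,1) stack=L1,L2,L3; from [0,0,0]:
after L1 α=1/6: [33, 38, 11/6]
after L2 α=1: [162, 155, 246]
after L3 α=1/4: [665/4, 323/2, 473/2]
= [166, 162, 236]

(3,1) stack=L1,L2,L3,L4,L5; from [0,0,0]:
L1 α=1/4: [35/2, 75/2, 121/2]
L2 α=1/2: [79/4, 207/4, 281/4]
L3 α=1/2: [487/8, 435/8, 1089/8]
L4 α=1/2: [999/16, 1555/16, 2825/16]
L5 α=2/5: [7797/80, 11993/80, 13659/80]
= [97, 150, 171]

query (3,0) [L1,L2,L3,L4,L5] — begin 0,0,0
+L1 (α=5/6) → [265/2, 515/6, 5]
+L2 (α=1/7) → [890/7, 540/7, 59/7]
+L3 (α=1/2) → [1303/14, 2297/14, 591/14]
+L4 (α=2/3) → [6091/42, 1055/14, 1597/14]
+L5 (α=1/4) → [8975/56, 5489/56, 6289/56]
→ [160, 98, 112]


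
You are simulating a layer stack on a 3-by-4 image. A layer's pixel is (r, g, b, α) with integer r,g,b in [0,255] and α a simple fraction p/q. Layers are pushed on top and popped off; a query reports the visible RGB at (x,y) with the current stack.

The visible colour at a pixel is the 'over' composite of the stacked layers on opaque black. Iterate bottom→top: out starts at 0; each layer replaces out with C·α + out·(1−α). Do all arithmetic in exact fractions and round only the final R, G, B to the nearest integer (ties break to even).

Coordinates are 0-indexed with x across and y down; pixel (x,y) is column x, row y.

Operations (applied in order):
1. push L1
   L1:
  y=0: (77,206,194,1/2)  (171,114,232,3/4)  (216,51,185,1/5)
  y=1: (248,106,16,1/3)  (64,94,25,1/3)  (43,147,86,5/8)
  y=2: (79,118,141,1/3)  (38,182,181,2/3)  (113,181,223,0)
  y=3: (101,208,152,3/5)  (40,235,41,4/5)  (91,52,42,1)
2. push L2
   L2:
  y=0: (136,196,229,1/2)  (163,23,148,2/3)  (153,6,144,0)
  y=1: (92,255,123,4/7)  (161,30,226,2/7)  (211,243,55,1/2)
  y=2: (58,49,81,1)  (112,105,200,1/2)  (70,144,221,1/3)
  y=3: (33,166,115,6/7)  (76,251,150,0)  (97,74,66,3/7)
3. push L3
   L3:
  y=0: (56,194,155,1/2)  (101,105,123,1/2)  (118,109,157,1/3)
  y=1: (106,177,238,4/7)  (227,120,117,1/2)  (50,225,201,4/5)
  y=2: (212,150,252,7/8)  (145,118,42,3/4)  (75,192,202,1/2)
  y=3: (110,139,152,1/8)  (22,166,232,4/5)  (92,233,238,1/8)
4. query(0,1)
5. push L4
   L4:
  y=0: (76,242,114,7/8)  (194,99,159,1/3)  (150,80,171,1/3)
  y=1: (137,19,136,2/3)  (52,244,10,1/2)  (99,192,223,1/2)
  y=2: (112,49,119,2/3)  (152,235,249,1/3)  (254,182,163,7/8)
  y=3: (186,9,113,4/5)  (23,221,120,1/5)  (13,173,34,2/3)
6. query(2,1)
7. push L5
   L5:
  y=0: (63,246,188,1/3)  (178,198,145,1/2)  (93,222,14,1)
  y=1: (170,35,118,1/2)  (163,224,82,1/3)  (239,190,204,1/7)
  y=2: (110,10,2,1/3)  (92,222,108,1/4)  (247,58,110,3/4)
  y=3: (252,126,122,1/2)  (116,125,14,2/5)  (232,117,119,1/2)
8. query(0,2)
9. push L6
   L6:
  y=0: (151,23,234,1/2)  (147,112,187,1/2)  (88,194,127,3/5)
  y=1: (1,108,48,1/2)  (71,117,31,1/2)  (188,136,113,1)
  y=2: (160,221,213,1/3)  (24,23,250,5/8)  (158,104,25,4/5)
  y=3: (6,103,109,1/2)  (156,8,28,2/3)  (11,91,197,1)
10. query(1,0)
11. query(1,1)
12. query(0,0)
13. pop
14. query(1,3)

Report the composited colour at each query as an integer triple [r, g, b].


query (0,1) [L1,L2,L3] — begin 0,0,0
+L1 (α=1/3) → [248/3, 106/3, 16/3]
+L2 (α=4/7) → [88, 1126/7, 508/7]
+L3 (α=4/7) → [688/7, 8334/49, 8188/49]
→ [98, 170, 167]

query (2,1) [L1,L2,L3,L4] — begin 0,0,0
+L1 (α=5/8) → [215/8, 735/8, 215/4]
+L2 (α=1/2) → [1903/16, 2679/16, 435/8]
+L3 (α=4/5) → [5103/80, 17079/80, 6867/40]
+L4 (α=1/2) → [13023/160, 32439/160, 15787/80]
rounded: [81, 203, 197]

(0,2) stack=L1,L2,L3,L4,L5; from [0,0,0]:
L1 α=1/3: [79/3, 118/3, 47]
L2 α=1: [58, 49, 81]
L3 α=7/8: [771/4, 1099/8, 1845/8]
L4 α=2/3: [1667/12, 1883/24, 3749/24]
L5 α=1/3: [2327/18, 2003/36, 3773/36]
→ [129, 56, 105]

query (1,0) [L1,L2,L3,L4,L5,L6] — begin 0,0,0
+L1 (α=3/4) → [513/4, 171/2, 174]
+L2 (α=2/3) → [1817/12, 263/6, 470/3]
+L3 (α=1/2) → [3029/24, 893/12, 839/6]
+L4 (α=1/3) → [5357/36, 1487/18, 1316/9]
+L5 (α=1/2) → [11765/72, 5051/36, 2621/18]
+L6 (α=1/2) → [22349/144, 9083/72, 5987/36]
= [155, 126, 166]

(1,1) stack=L1,L2,L3,L4,L5,L6; from [0,0,0]:
L1 α=1/3: [64/3, 94/3, 25/3]
L2 α=2/7: [1286/21, 650/21, 1481/21]
L3 α=1/2: [6053/42, 1585/21, 1969/21]
L4 α=1/2: [8237/84, 6709/42, 2179/42]
L5 α=1/3: [15083/126, 11413/63, 3901/63]
L6 α=1/2: [24029/252, 9392/63, 2927/63]
rounded: [95, 149, 46]

query (0,0) [L1,L2,L3,L4,L5,L6] — begin 0,0,0
after L1 α=1/2: [77/2, 103, 97]
after L2 α=1/2: [349/4, 299/2, 163]
after L3 α=1/2: [573/8, 687/4, 159]
after L4 α=7/8: [4829/64, 7463/32, 957/8]
after L5 α=1/3: [6845/96, 11399/48, 1709/12]
after L6 α=1/2: [21341/192, 12503/96, 4517/24]
= [111, 130, 188]

at x=1,y=3 over L1,L2,L3,L4,L5:
after L1 α=4/5: [32, 188, 164/5]
after L2 α=0: [32, 188, 164/5]
after L3 α=4/5: [24, 852/5, 4804/25]
after L4 α=1/5: [119/5, 4513/25, 22216/125]
after L5 α=2/5: [1517/25, 19789/125, 70148/625]
= [61, 158, 112]


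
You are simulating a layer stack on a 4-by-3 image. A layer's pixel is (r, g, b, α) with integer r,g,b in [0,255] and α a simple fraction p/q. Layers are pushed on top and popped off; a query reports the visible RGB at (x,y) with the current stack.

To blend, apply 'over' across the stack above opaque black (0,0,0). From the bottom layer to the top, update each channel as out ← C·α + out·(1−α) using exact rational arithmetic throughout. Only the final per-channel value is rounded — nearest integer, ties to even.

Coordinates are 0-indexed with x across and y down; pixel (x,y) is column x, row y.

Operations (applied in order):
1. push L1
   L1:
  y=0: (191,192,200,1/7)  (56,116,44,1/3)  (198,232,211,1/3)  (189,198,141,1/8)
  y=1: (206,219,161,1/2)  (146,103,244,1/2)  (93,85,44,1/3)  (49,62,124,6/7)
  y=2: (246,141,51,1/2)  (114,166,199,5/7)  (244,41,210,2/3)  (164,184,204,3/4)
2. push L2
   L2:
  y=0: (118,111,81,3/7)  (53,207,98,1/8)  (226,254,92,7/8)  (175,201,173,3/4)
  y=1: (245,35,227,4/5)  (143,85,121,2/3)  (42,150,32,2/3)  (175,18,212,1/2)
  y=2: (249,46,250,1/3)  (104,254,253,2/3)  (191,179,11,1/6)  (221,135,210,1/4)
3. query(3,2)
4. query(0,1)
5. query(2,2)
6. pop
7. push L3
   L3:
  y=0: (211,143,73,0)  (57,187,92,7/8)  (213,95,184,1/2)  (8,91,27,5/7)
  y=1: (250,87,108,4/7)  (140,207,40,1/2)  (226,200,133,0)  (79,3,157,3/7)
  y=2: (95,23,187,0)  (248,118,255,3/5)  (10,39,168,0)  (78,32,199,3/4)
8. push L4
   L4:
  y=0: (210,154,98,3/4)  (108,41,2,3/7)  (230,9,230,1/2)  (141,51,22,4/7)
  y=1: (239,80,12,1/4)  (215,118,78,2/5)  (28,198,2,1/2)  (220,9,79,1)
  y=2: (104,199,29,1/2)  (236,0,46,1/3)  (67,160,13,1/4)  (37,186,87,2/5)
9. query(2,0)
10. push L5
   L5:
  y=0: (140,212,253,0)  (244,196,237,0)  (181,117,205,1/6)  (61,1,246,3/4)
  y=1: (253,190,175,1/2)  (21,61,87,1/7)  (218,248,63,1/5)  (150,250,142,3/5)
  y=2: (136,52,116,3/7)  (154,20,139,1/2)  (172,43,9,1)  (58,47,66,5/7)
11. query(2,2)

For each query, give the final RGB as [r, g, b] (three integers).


query (3,2) [L1,L2] — begin 0,0,0
after L1 α=3/4: [123, 138, 153]
after L2 α=1/4: [295/2, 549/4, 669/4]
= [148, 137, 167]

at x=0,y=1 over L1,L2:
L1 α=1/2: [103, 219/2, 161/2]
L2 α=4/5: [1083/5, 499/10, 1977/10]
= [217, 50, 198]

query (2,2) [L1,L2] — begin 0,0,0
+L1 (α=2/3) → [488/3, 82/3, 140]
+L2 (α=1/6) → [3013/18, 947/18, 237/2]
→ [167, 53, 118]

(2,0) stack=L1,L3,L4; from [0,0,0]:
after L1 α=1/3: [66, 232/3, 211/3]
after L3 α=1/2: [279/2, 517/6, 763/6]
after L4 α=1/2: [739/4, 571/12, 2143/12]
= [185, 48, 179]

at x=2,y=2 over L1,L3,L4,L5:
L1 α=2/3: [488/3, 82/3, 140]
L3 α=0: [488/3, 82/3, 140]
L4 α=1/4: [555/4, 121/2, 433/4]
L5 α=1: [172, 43, 9]
rounded: [172, 43, 9]


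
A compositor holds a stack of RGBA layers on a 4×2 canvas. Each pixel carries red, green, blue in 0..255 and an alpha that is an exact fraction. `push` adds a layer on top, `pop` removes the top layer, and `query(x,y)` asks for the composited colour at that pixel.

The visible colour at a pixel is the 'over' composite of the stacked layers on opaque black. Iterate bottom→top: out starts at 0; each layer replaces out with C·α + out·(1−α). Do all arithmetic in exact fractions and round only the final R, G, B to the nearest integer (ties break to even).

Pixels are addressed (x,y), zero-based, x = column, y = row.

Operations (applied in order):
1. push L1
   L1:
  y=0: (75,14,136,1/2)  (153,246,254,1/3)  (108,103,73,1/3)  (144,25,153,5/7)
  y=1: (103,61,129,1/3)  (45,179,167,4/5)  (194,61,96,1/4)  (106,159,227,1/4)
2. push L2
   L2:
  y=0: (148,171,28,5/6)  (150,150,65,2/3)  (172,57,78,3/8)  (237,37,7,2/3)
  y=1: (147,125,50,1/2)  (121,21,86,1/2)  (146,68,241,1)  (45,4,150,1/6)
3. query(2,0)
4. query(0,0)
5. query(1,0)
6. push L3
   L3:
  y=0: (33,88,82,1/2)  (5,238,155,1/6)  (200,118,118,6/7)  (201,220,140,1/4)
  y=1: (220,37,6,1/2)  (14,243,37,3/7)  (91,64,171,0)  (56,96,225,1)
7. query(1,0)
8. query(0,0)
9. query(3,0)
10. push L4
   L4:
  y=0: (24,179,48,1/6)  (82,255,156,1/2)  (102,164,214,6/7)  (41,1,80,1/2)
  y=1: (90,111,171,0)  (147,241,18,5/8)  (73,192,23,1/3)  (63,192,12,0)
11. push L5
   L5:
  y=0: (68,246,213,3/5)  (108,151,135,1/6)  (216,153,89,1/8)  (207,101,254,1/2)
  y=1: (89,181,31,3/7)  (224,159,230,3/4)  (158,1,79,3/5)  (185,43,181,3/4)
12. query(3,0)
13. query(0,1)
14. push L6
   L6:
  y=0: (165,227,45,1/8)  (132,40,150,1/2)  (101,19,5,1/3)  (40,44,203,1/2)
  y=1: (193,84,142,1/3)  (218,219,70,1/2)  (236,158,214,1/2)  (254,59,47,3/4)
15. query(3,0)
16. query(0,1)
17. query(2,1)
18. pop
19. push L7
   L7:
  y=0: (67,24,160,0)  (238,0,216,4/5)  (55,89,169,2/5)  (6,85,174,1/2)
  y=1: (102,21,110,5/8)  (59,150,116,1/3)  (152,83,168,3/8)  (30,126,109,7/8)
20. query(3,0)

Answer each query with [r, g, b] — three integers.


at x=2,y=0 over L1,L2:
+L1 (α=1/3) → [36, 103/3, 73/3]
+L2 (α=3/8) → [87, 257/6, 1067/24]
= [87, 43, 44]

at x=0,y=0 over L1,L2:
+L1 (α=1/2) → [75/2, 7, 68]
+L2 (α=5/6) → [1555/12, 431/3, 104/3]
rounded: [130, 144, 35]

(1,0) stack=L1,L2; from [0,0,0]:
after L1 α=1/3: [51, 82, 254/3]
after L2 α=2/3: [117, 382/3, 644/9]
= [117, 127, 72]

(1,0) stack=L1,L2,L3; from [0,0,0]:
L1 α=1/3: [51, 82, 254/3]
L2 α=2/3: [117, 382/3, 644/9]
L3 α=1/6: [295/3, 1312/9, 4615/54]
= [98, 146, 85]

query (0,0) [L1,L2,L3] — begin 0,0,0
+L1 (α=1/2) → [75/2, 7, 68]
+L2 (α=5/6) → [1555/12, 431/3, 104/3]
+L3 (α=1/2) → [1951/24, 695/6, 175/3]
→ [81, 116, 58]

query (3,0) [L1,L2,L3] — begin 0,0,0
after L1 α=5/7: [720/7, 125/7, 765/7]
after L2 α=2/3: [1346/7, 643/21, 863/21]
after L3 α=1/4: [5445/28, 2183/28, 1843/28]
= [194, 78, 66]

(3,0) stack=L1,L2,L3,L4,L5; from [0,0,0]:
L1 α=5/7: [720/7, 125/7, 765/7]
L2 α=2/3: [1346/7, 643/21, 863/21]
L3 α=1/4: [5445/28, 2183/28, 1843/28]
L4 α=1/2: [6593/56, 2211/56, 4083/56]
L5 α=1/2: [18185/112, 7867/112, 18307/112]
rounded: [162, 70, 163]

(0,1) stack=L1,L2,L3,L4,L5; from [0,0,0]:
after L1 α=1/3: [103/3, 61/3, 43]
after L2 α=1/2: [272/3, 218/3, 93/2]
after L3 α=1/2: [466/3, 329/6, 105/4]
after L4 α=0: [466/3, 329/6, 105/4]
after L5 α=3/7: [2665/21, 2287/21, 198/7]
= [127, 109, 28]

(3,0) stack=L1,L2,L3,L4,L5,L6; from [0,0,0]:
L1 α=5/7: [720/7, 125/7, 765/7]
L2 α=2/3: [1346/7, 643/21, 863/21]
L3 α=1/4: [5445/28, 2183/28, 1843/28]
L4 α=1/2: [6593/56, 2211/56, 4083/56]
L5 α=1/2: [18185/112, 7867/112, 18307/112]
L6 α=1/2: [22665/224, 12795/224, 41043/224]
rounded: [101, 57, 183]

query (0,1) [L1,L2,L3,L4,L5,L6] — begin 0,0,0
+L1 (α=1/3) → [103/3, 61/3, 43]
+L2 (α=1/2) → [272/3, 218/3, 93/2]
+L3 (α=1/2) → [466/3, 329/6, 105/4]
+L4 (α=0) → [466/3, 329/6, 105/4]
+L5 (α=3/7) → [2665/21, 2287/21, 198/7]
+L6 (α=1/3) → [9383/63, 6338/63, 1390/21]
→ [149, 101, 66]

at x=2,y=1 over L1,L2,L3,L4,L5,L6:
after L1 α=1/4: [97/2, 61/4, 24]
after L2 α=1: [146, 68, 241]
after L3 α=0: [146, 68, 241]
after L4 α=1/3: [365/3, 328/3, 505/3]
after L5 α=3/5: [2152/15, 133/3, 1721/15]
after L6 α=1/2: [2846/15, 607/6, 4931/30]
= [190, 101, 164]

at x=3,y=0 over L1,L2,L3,L4,L5,L7:
L1 α=5/7: [720/7, 125/7, 765/7]
L2 α=2/3: [1346/7, 643/21, 863/21]
L3 α=1/4: [5445/28, 2183/28, 1843/28]
L4 α=1/2: [6593/56, 2211/56, 4083/56]
L5 α=1/2: [18185/112, 7867/112, 18307/112]
L7 α=1/2: [18857/224, 17387/224, 37795/224]
rounded: [84, 78, 169]


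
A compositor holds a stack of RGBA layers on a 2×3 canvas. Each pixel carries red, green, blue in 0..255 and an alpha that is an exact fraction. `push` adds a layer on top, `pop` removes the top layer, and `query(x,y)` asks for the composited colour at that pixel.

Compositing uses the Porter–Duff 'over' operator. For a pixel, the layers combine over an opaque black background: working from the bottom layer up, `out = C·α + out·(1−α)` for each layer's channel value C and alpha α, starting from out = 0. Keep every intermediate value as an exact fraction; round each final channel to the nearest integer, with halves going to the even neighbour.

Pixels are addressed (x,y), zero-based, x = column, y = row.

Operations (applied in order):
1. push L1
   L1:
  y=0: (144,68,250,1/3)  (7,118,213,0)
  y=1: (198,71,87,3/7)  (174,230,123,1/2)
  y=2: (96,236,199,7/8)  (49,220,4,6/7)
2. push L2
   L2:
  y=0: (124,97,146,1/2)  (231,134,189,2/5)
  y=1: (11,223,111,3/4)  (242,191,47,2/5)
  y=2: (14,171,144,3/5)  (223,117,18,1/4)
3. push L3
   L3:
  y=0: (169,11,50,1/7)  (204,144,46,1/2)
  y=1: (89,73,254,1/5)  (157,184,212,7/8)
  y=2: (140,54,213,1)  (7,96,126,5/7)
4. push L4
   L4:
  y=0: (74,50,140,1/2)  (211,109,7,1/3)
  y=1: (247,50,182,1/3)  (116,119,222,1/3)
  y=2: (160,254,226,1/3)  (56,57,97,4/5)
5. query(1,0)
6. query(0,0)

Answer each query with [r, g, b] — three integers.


at x=1,y=0 over L1,L2,L3,L4:
after L1 α=0: [0, 0, 0]
after L2 α=2/5: [462/5, 268/5, 378/5]
after L3 α=1/2: [741/5, 494/5, 304/5]
after L4 α=1/3: [2537/15, 511/5, 643/15]
rounded: [169, 102, 43]

at x=0,y=0 over L1,L2,L3,L4:
L1 α=1/3: [48, 68/3, 250/3]
L2 α=1/2: [86, 359/6, 344/3]
L3 α=1/7: [685/7, 370/7, 738/7]
L4 α=1/2: [1203/14, 360/7, 859/7]
rounded: [86, 51, 123]


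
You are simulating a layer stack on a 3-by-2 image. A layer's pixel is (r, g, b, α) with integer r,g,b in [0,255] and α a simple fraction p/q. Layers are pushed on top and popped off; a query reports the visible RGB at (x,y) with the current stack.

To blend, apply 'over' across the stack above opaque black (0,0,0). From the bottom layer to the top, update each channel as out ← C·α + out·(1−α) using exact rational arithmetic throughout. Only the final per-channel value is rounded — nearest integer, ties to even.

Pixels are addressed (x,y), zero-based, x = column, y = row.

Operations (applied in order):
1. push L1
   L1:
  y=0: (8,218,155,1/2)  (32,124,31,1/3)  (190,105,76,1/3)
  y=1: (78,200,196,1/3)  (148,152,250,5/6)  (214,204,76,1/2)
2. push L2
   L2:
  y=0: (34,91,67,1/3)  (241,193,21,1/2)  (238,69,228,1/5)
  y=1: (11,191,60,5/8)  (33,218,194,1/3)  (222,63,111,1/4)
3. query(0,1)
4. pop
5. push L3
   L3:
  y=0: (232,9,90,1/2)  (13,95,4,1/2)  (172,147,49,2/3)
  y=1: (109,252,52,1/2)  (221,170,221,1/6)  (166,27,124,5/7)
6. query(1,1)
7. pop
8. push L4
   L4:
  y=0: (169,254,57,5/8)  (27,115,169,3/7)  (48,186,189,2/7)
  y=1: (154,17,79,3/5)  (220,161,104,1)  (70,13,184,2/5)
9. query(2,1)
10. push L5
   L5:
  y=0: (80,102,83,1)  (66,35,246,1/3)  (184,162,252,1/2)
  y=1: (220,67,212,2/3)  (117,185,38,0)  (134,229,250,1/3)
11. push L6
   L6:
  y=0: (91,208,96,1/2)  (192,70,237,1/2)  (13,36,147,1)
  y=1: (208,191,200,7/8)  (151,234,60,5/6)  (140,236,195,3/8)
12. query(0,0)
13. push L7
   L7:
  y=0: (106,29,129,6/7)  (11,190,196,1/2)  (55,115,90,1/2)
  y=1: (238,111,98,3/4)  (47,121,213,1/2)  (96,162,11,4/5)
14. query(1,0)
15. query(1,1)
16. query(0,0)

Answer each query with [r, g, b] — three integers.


at x=0,y=1 over L1,L2:
after L1 α=1/3: [26, 200/3, 196/3]
after L2 α=5/8: [133/8, 1155/8, 62]
→ [17, 144, 62]

at x=1,y=1 over L1,L3:
L1 α=5/6: [370/3, 380/3, 625/3]
L3 α=1/6: [2513/18, 1205/9, 1894/9]
= [140, 134, 210]

(2,1) stack=L1,L4; from [0,0,0]:
+L1 (α=1/2) → [107, 102, 38]
+L4 (α=2/5) → [461/5, 332/5, 482/5]
→ [92, 66, 96]

(0,0) stack=L1,L4,L5,L6; from [0,0,0]:
+L1 (α=1/2) → [4, 109, 155/2]
+L4 (α=5/8) → [857/8, 1597/8, 1035/16]
+L5 (α=1) → [80, 102, 83]
+L6 (α=1/2) → [171/2, 155, 179/2]
= [86, 155, 90]

(1,0) stack=L1,L4,L5,L6,L7; from [0,0,0]:
L1 α=1/3: [32/3, 124/3, 31/3]
L4 α=3/7: [53/3, 1531/21, 235/3]
L5 α=1/3: [304/9, 3797/63, 1208/9]
L6 α=1/2: [1016/9, 8207/126, 3341/18]
L7 α=1/2: [1115/18, 32147/252, 6869/36]
→ [62, 128, 191]

(1,1) stack=L1,L4,L5,L6,L7; from [0,0,0]:
after L1 α=5/6: [370/3, 380/3, 625/3]
after L4 α=1: [220, 161, 104]
after L5 α=0: [220, 161, 104]
after L6 α=5/6: [325/2, 1331/6, 202/3]
after L7 α=1/2: [419/4, 2057/12, 841/6]
= [105, 171, 140]

(0,0) stack=L1,L4,L5,L6,L7; from [0,0,0]:
+L1 (α=1/2) → [4, 109, 155/2]
+L4 (α=5/8) → [857/8, 1597/8, 1035/16]
+L5 (α=1) → [80, 102, 83]
+L6 (α=1/2) → [171/2, 155, 179/2]
+L7 (α=6/7) → [1443/14, 47, 1727/14]
rounded: [103, 47, 123]


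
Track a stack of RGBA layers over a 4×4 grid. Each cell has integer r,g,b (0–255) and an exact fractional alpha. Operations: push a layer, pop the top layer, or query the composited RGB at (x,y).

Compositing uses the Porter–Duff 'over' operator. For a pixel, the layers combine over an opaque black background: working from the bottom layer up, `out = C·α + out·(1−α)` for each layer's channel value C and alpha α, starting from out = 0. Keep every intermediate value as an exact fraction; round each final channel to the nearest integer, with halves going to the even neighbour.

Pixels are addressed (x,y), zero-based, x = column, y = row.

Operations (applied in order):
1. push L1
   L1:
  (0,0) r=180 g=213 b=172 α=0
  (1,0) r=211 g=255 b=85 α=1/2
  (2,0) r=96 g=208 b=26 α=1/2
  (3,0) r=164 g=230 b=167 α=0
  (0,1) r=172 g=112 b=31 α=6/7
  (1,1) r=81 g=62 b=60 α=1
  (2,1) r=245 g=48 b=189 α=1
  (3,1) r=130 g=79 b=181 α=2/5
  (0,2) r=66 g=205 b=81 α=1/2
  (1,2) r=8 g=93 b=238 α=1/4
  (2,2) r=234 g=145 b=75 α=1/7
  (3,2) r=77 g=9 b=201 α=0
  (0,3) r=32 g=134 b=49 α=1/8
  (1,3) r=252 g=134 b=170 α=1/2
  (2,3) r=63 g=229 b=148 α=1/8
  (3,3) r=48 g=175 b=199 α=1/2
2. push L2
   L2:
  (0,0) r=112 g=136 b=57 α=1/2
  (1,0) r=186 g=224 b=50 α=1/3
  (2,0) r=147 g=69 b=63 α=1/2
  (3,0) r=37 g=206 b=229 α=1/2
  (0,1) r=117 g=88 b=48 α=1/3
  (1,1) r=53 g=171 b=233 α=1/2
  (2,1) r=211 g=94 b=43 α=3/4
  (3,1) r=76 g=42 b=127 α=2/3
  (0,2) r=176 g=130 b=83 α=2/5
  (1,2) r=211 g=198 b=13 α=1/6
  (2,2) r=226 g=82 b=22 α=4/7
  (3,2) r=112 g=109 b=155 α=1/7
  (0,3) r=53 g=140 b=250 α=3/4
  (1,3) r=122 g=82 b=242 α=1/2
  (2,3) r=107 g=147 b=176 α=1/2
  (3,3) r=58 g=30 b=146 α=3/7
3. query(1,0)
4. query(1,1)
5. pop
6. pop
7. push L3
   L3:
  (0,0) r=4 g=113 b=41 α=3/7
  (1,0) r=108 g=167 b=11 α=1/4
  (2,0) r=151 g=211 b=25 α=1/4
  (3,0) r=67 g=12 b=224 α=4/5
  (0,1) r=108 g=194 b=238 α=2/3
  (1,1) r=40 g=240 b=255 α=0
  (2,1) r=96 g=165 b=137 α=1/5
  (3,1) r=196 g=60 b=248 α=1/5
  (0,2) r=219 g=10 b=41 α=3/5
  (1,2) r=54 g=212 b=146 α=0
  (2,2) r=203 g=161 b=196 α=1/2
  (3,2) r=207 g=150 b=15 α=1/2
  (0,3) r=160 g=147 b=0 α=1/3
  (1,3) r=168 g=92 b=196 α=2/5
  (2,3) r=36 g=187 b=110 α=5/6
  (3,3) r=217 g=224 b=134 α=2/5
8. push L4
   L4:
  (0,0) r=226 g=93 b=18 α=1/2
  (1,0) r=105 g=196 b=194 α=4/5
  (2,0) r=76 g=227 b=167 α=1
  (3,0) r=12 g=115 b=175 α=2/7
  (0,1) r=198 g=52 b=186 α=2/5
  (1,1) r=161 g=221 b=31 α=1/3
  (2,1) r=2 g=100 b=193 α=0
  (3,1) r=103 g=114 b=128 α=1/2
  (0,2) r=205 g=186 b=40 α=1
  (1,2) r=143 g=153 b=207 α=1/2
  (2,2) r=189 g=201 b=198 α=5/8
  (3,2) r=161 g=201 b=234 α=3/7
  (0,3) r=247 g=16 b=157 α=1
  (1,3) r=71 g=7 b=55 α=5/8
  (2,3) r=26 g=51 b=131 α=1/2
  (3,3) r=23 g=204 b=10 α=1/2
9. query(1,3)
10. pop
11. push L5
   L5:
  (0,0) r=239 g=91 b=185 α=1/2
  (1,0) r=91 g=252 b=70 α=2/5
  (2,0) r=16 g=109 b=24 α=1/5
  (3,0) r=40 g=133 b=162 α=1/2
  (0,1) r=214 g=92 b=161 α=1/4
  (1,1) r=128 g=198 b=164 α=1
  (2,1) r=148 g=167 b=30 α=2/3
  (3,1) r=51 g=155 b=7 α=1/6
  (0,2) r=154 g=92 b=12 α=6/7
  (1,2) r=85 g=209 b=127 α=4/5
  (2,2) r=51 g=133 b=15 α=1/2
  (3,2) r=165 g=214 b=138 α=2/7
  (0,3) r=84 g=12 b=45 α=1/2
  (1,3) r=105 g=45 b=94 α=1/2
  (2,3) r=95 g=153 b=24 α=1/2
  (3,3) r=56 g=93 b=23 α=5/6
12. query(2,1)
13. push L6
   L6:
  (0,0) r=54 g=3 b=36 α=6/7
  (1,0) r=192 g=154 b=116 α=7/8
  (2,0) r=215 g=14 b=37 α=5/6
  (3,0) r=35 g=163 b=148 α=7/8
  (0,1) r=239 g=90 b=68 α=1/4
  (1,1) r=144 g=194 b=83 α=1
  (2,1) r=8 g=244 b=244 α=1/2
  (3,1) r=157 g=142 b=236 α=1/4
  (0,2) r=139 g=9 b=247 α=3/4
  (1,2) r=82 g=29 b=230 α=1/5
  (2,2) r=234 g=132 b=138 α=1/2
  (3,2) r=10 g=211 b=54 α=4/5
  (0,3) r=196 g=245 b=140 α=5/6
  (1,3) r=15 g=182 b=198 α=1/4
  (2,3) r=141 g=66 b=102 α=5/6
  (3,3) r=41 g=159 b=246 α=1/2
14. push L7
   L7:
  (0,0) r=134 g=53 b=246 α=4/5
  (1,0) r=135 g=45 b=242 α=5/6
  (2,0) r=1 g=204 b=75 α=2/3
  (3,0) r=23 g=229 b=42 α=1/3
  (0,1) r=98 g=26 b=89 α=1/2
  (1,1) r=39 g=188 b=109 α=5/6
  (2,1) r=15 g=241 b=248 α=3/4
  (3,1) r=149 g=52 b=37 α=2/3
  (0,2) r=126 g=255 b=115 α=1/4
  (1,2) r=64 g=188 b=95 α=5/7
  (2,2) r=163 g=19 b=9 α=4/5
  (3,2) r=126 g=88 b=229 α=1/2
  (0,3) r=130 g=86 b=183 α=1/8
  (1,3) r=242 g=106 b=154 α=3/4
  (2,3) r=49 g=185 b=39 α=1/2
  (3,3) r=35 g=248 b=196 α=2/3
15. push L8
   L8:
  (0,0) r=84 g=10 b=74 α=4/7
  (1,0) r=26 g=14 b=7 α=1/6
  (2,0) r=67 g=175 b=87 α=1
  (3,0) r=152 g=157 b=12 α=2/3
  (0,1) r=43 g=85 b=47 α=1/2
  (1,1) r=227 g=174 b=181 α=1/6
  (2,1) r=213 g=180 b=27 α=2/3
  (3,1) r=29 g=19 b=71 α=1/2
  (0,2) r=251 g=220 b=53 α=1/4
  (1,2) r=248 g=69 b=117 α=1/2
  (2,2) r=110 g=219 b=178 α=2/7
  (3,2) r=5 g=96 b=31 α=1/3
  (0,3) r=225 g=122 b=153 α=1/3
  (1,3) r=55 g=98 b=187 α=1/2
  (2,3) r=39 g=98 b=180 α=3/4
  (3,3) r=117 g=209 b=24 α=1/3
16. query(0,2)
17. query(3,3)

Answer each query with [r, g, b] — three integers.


(1,0) stack=L1,L2; from [0,0,0]:
after L1 α=1/2: [211/2, 255/2, 85/2]
after L2 α=1/3: [397/3, 479/3, 45]
→ [132, 160, 45]

query (1,1) [L1,L2] — begin 0,0,0
after L1 α=1: [81, 62, 60]
after L2 α=1/2: [67, 233/2, 293/2]
= [67, 116, 146]

(1,3) stack=L3,L4; from [0,0,0]:
L3 α=2/5: [336/5, 184/5, 392/5]
L4 α=5/8: [2783/40, 727/40, 2551/40]
→ [70, 18, 64]

at x=2,y=1 over L3,L5:
after L3 α=1/5: [96/5, 33, 137/5]
after L5 α=2/3: [1576/15, 367/3, 437/15]
rounded: [105, 122, 29]

(0,2) stack=L3,L5,L6,L7,L8; from [0,0,0]:
L3 α=3/5: [657/5, 6, 123/5]
L5 α=6/7: [5277/35, 558/7, 69/5]
L6 α=3/4: [4968/35, 747/28, 1887/10]
L7 α=1/4: [9657/70, 9381/112, 6811/40]
L8 α=1/4: [46541/280, 52783/448, 22553/160]
= [166, 118, 141]

at x=3,y=3 over L3,L5,L6,L7,L8:
after L3 α=2/5: [434/5, 448/5, 268/5]
after L5 α=5/6: [917/15, 2773/30, 281/10]
after L6 α=1/2: [766/15, 7543/60, 2741/20]
after L7 α=2/3: [1816/45, 37303/180, 3527/20]
after L8 α=1/3: [8897/135, 56113/270, 3767/30]
rounded: [66, 208, 126]


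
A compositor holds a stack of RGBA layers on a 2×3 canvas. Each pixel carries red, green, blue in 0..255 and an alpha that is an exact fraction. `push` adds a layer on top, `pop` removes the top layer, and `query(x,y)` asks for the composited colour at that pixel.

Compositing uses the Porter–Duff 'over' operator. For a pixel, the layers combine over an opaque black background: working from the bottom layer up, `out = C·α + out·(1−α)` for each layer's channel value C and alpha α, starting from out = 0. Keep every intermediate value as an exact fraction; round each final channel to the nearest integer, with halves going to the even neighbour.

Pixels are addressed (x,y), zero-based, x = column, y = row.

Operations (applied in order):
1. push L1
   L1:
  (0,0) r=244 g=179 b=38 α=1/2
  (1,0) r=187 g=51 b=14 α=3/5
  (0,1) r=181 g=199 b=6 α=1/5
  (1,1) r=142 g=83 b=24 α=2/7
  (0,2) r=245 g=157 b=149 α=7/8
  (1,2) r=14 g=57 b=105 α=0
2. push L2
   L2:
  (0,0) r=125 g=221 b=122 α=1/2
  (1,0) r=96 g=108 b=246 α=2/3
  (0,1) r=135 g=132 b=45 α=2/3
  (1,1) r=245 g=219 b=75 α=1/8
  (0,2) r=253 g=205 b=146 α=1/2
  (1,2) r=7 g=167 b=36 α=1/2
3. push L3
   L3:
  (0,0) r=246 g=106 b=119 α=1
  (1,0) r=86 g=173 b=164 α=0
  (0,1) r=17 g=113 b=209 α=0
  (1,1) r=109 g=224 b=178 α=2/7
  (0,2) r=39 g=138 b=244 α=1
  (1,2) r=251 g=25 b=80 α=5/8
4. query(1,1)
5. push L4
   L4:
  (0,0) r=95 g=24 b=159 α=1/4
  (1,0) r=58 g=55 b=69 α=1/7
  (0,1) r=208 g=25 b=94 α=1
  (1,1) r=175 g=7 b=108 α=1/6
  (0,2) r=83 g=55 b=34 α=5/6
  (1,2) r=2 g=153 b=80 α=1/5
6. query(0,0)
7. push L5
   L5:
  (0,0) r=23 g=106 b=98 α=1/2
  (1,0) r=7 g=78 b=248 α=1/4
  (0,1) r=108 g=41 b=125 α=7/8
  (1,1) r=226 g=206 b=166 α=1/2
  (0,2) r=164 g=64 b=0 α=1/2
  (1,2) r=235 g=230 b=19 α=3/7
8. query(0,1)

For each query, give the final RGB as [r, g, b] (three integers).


at x=1,y=1 over L1,L2,L3:
after L1 α=2/7: [284/7, 166/7, 48/7]
after L2 α=1/8: [529/8, 385/8, 123/8]
after L3 α=2/7: [627/8, 787/8, 3463/56]
= [78, 98, 62]

query (0,0) [L1,L2,L3,L4] — begin 0,0,0
+L1 (α=1/2) → [122, 179/2, 19]
+L2 (α=1/2) → [247/2, 621/4, 141/2]
+L3 (α=1) → [246, 106, 119]
+L4 (α=1/4) → [833/4, 171/2, 129]
→ [208, 86, 129]

at x=0,y=1 over L1,L2,L3,L4,L5:
L1 α=1/5: [181/5, 199/5, 6/5]
L2 α=2/3: [1531/15, 1519/15, 152/5]
L3 α=0: [1531/15, 1519/15, 152/5]
L4 α=1: [208, 25, 94]
L5 α=7/8: [241/2, 39, 969/8]
= [120, 39, 121]


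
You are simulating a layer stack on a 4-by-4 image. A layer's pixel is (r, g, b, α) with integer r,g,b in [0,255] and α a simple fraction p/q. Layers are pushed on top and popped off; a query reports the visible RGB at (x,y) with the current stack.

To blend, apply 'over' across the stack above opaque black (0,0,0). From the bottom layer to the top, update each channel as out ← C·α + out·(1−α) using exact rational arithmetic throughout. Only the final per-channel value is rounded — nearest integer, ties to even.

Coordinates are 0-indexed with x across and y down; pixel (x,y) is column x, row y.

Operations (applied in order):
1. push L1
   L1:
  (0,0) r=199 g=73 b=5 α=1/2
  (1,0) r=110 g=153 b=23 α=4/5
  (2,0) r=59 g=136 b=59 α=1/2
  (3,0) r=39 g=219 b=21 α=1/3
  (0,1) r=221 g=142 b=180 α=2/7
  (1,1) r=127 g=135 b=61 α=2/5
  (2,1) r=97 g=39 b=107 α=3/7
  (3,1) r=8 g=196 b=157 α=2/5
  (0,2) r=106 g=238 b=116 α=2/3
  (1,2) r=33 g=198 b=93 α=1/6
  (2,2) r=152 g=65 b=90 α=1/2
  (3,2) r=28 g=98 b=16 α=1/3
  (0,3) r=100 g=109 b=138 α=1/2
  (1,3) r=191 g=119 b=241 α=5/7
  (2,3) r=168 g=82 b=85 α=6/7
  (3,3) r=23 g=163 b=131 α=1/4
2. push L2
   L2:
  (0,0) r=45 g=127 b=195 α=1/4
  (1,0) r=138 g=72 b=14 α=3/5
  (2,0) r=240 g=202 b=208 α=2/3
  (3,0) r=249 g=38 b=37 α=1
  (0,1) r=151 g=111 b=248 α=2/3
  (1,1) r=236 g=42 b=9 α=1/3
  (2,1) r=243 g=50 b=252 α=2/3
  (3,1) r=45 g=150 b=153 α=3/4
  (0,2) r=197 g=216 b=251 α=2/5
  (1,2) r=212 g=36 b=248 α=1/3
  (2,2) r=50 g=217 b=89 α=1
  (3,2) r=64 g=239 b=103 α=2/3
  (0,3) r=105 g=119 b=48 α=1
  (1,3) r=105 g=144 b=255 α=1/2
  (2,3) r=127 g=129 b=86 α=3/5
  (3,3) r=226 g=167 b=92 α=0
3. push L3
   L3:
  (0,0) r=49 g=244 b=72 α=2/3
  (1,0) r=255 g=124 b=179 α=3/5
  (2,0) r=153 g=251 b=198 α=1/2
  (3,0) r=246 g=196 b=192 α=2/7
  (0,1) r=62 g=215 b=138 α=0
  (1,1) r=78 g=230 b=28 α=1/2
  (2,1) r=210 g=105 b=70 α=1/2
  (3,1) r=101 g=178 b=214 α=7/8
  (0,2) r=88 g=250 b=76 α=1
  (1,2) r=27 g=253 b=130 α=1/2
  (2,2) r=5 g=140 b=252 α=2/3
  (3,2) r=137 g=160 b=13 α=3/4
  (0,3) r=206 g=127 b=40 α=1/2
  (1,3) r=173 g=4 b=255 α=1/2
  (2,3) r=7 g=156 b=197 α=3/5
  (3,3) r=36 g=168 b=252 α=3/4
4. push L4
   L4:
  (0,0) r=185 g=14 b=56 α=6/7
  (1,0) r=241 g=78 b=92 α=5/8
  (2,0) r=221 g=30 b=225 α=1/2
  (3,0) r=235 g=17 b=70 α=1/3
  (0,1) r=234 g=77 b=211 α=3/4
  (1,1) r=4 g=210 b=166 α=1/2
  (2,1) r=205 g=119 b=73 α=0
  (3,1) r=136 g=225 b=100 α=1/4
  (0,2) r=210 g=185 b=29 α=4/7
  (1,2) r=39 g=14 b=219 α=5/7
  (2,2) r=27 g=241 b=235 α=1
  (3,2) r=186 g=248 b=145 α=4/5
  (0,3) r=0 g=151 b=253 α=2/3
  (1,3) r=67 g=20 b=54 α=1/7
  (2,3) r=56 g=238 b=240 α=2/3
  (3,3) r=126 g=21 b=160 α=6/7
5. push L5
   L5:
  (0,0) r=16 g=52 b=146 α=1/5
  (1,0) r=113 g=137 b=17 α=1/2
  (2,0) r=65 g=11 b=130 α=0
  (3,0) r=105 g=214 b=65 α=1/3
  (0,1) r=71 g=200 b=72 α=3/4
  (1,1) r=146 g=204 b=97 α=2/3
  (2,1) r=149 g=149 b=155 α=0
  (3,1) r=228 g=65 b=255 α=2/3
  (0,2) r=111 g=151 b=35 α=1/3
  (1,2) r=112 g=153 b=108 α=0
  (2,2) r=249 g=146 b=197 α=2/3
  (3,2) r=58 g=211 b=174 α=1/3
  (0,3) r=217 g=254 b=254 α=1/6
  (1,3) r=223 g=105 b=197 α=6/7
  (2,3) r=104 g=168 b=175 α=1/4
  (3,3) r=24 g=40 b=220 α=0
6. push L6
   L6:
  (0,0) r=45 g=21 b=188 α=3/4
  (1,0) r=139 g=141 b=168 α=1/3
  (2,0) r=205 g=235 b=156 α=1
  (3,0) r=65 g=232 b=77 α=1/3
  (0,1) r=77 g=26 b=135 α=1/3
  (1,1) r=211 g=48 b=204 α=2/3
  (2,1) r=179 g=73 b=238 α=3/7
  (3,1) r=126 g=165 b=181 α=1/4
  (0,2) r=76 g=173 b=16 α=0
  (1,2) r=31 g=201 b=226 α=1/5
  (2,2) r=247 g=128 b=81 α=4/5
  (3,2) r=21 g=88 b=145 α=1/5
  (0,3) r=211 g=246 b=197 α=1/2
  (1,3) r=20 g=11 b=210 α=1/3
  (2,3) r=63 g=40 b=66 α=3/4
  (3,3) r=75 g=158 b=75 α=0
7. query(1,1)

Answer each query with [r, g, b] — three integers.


query (1,1) [L1,L2,L3,L4,L5,L6] — begin 0,0,0
L1 α=2/5: [254/5, 54, 122/5]
L2 α=1/3: [1688/15, 50, 289/15]
L3 α=1/2: [1429/15, 140, 709/30]
L4 α=1/2: [1489/30, 175, 5689/60]
L5 α=2/3: [10249/90, 583/3, 17329/180]
L6 α=2/3: [48229/270, 871/9, 90769/540]
= [179, 97, 168]


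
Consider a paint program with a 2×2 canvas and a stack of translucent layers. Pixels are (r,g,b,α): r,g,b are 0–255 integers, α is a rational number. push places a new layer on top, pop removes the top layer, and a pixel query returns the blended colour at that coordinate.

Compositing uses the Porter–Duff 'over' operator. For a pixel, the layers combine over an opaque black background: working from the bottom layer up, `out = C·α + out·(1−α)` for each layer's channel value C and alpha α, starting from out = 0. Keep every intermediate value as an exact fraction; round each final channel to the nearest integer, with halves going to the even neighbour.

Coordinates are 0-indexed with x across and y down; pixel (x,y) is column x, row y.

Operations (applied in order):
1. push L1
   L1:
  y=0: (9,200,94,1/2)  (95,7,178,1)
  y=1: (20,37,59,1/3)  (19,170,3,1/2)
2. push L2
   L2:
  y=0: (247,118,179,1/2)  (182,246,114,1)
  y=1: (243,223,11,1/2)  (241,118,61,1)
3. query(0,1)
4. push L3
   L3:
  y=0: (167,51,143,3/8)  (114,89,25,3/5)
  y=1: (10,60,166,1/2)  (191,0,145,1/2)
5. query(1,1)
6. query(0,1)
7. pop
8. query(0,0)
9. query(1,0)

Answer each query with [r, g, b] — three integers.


at x=0,y=1 over L1,L2:
after L1 α=1/3: [20/3, 37/3, 59/3]
after L2 α=1/2: [749/6, 353/3, 46/3]
→ [125, 118, 15]

query (1,1) [L1,L2,L3] — begin 0,0,0
after L1 α=1/2: [19/2, 85, 3/2]
after L2 α=1: [241, 118, 61]
after L3 α=1/2: [216, 59, 103]
= [216, 59, 103]

query (0,1) [L1,L2,L3] — begin 0,0,0
+L1 (α=1/3) → [20/3, 37/3, 59/3]
+L2 (α=1/2) → [749/6, 353/3, 46/3]
+L3 (α=1/2) → [809/12, 533/6, 272/3]
→ [67, 89, 91]

at x=0,y=0 over L1,L2:
after L1 α=1/2: [9/2, 100, 47]
after L2 α=1/2: [503/4, 109, 113]
= [126, 109, 113]

query (1,0) [L1,L2] — begin 0,0,0
after L1 α=1: [95, 7, 178]
after L2 α=1: [182, 246, 114]
rounded: [182, 246, 114]


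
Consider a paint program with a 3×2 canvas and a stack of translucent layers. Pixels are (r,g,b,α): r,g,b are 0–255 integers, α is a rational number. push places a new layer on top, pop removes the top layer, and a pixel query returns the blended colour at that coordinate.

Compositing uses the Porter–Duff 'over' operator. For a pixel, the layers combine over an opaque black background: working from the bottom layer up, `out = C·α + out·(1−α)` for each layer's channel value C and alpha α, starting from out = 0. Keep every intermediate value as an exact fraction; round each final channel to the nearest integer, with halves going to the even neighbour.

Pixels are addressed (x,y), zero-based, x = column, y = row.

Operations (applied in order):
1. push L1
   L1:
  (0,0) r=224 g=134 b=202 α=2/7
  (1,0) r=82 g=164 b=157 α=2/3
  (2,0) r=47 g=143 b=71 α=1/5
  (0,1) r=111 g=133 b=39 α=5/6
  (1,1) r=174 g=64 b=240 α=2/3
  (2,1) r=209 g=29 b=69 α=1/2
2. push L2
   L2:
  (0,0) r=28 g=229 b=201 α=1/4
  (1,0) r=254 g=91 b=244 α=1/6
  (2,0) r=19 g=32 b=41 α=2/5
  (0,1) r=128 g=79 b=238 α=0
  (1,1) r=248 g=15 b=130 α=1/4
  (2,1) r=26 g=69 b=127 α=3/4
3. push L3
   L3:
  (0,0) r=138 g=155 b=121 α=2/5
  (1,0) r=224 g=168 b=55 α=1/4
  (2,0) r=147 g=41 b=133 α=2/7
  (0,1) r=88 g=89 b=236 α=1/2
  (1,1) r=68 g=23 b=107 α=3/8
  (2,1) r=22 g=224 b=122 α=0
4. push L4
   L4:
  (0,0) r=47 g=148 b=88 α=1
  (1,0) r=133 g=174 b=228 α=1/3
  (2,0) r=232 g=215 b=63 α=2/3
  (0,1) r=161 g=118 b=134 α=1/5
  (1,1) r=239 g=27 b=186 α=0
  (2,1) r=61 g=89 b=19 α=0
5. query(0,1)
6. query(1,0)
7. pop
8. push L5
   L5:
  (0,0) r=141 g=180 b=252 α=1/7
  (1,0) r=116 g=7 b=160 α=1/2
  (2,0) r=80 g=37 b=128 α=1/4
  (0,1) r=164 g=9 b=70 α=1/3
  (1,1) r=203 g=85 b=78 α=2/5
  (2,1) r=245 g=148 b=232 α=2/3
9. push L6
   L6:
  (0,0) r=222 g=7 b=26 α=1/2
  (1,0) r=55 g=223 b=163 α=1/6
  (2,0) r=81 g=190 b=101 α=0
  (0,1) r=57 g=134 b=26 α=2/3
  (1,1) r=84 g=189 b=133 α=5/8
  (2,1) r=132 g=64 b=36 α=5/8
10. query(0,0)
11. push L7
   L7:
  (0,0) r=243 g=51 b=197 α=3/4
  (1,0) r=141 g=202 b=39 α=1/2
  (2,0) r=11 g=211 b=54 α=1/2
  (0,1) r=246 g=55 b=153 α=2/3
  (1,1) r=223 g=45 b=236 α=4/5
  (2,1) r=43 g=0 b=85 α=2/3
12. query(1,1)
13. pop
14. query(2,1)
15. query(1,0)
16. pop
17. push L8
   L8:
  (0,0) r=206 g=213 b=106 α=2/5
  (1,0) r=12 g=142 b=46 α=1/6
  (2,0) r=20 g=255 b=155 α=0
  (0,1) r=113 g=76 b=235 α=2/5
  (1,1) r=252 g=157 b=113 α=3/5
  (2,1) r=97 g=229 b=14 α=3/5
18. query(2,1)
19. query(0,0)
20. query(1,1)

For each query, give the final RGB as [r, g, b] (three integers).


(0,1) stack=L1,L2,L3,L4; from [0,0,0]:
after L1 α=5/6: [185/2, 665/6, 65/2]
after L2 α=0: [185/2, 665/6, 65/2]
after L3 α=1/2: [361/4, 1199/12, 537/4]
after L4 α=1/5: [522/5, 1553/15, 671/5]
rounded: [104, 104, 134]

at x=1,y=0 over L1,L2,L3,L4:
L1 α=2/3: [164/3, 328/3, 314/3]
L2 α=1/6: [791/9, 1913/18, 1151/9]
L3 α=1/4: [1463/12, 2921/24, 329/3]
L4 α=1/3: [2261/18, 5009/36, 1342/9]
rounded: [126, 139, 149]

at x=0,y=0 over L1,L2,L3,L5,L6:
+L1 (α=2/7) → [64, 268/7, 404/7]
+L2 (α=1/4) → [55, 2407/28, 2619/28]
+L3 (α=2/5) → [441/5, 15901/140, 14633/140]
+L5 (α=1/7) → [3351/35, 60303/490, 61539/490]
+L6 (α=1/2) → [11121/70, 63733/980, 74279/980]
→ [159, 65, 76]

at x=1,y=1 over L1,L2,L3,L5,L6,L7:
L1 α=2/3: [116, 128/3, 160]
L2 α=1/4: [149, 143/4, 305/2]
L3 α=3/8: [949/8, 991/32, 2167/16]
L5 α=2/5: [1219/8, 8413/160, 8997/80]
L6 α=5/8: [7017/64, 176439/1280, 80191/640]
L7 α=4/5: [12821/64, 406839/6400, 684351/3200]
= [200, 64, 214]

query (2,1) [L1,L2,L3,L5,L6] — begin 0,0,0
+L1 (α=1/2) → [209/2, 29/2, 69/2]
+L2 (α=3/4) → [365/8, 443/8, 831/8]
+L3 (α=0) → [365/8, 443/8, 831/8]
+L5 (α=2/3) → [4285/24, 937/8, 4543/24]
+L6 (α=5/8) → [9565/64, 5371/64, 5983/64]
→ [149, 84, 93]

query (1,0) [L1,L2,L3,L5,L6] — begin 0,0,0
+L1 (α=2/3) → [164/3, 328/3, 314/3]
+L2 (α=1/6) → [791/9, 1913/18, 1151/9]
+L3 (α=1/4) → [1463/12, 2921/24, 329/3]
+L5 (α=1/2) → [2855/24, 3089/48, 809/6]
+L6 (α=1/6) → [15595/144, 26149/288, 5023/36]
= [108, 91, 140]

query (2,1) [L1,L2,L3,L5,L8] — begin 0,0,0
after L1 α=1/2: [209/2, 29/2, 69/2]
after L2 α=3/4: [365/8, 443/8, 831/8]
after L3 α=0: [365/8, 443/8, 831/8]
after L5 α=2/3: [4285/24, 937/8, 4543/24]
after L8 α=3/5: [7777/60, 737/4, 5047/60]
rounded: [130, 184, 84]

(0,0) stack=L1,L2,L3,L5,L8; from [0,0,0]:
+L1 (α=2/7) → [64, 268/7, 404/7]
+L2 (α=1/4) → [55, 2407/28, 2619/28]
+L3 (α=2/5) → [441/5, 15901/140, 14633/140]
+L5 (α=1/7) → [3351/35, 60303/490, 61539/490]
+L8 (α=2/5) → [24473/175, 389649/2450, 288497/2450]
→ [140, 159, 118]

(1,1) stack=L1,L2,L3,L5,L8; from [0,0,0]:
+L1 (α=2/3) → [116, 128/3, 160]
+L2 (α=1/4) → [149, 143/4, 305/2]
+L3 (α=3/8) → [949/8, 991/32, 2167/16]
+L5 (α=2/5) → [1219/8, 8413/160, 8997/80]
+L8 (α=3/5) → [4243/20, 46093/400, 22557/200]
rounded: [212, 115, 113]
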